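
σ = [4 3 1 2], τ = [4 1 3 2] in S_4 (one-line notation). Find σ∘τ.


σ∘τ: apply τ first, then σ
1 →τ 4 →σ 2
2 →τ 1 →σ 4
3 →τ 3 →σ 1
4 →τ 2 →σ 3

σ∘τ = [2 4 1 3]


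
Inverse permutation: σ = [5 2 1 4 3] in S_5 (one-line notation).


To find σ⁻¹, swap domain and range:
σ(1) = 5 → σ⁻¹(5) = 1
σ(2) = 2 → σ⁻¹(2) = 2
σ(3) = 1 → σ⁻¹(1) = 3
σ(4) = 4 → σ⁻¹(4) = 4
σ(5) = 3 → σ⁻¹(3) = 5

σ⁻¹ = [3 2 5 4 1]


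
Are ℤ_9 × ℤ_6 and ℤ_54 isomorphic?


Comparing ℤ_9 × ℤ_6 and ℤ_54:
gcd(9,6) = 3 ≠ 1. Max element order in ℤ_9×ℤ_6 is lcm(9,6) = 18 < 54, so it has no element of order 54

No, ℤ_9 × ℤ_6 ≇ ℤ_54


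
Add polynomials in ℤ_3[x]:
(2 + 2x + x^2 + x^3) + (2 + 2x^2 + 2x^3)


Add coefficients mod 3:
x^0: 2 + 2 = 1 (mod 3)
x^1: 2 + 0 = 2 (mod 3)
x^2: 1 + 2 = 0 (mod 3)
x^3: 1 + 2 = 0 (mod 3)
Result: 1 + 2x

f + g = 1 + 2x


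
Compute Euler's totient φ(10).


φ(n) = count of k ∈ {1,...,n} with gcd(k,n)=1
Coprimes to 10: {1, 3, 7, 9}
Count: 4

φ(10) = 4


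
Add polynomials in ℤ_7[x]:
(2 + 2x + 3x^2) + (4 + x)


Add coefficients mod 7:
x^0: 2 + 4 = 6 (mod 7)
x^1: 2 + 1 = 3 (mod 7)
x^2: 3 + 0 = 3 (mod 7)
Result: 6 + 3x + 3x^2

f + g = 6 + 3x + 3x^2


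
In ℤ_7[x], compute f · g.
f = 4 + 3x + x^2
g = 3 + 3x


Expand and collect like terms; reduce coefficients mod 7:
x^0: 4·3 = 12 ≡ 5 (mod 7)
x^1: 4·3 + 3·3 = 21 ≡ 0 (mod 7)
x^2: 3·3 + 1·3 = 12 ≡ 5 (mod 7)
x^3: 1·3 = 3 ≡ 3 (mod 7)
Result: 5 + 5x^2 + 3x^3

f · g = 5 + 5x^2 + 3x^3


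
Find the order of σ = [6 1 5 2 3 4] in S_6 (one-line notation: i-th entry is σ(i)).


Cycle decomposition: (1 6 4 2) (3 5)
Cycle lengths: 4, 2
Order = lcm(4, 2) = 4

ord(σ) = 4


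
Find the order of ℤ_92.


ℤ_n has n elements.

|ℤ_92| = 92


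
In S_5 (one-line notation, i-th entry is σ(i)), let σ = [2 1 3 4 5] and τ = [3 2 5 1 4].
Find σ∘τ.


σ∘τ: apply τ first, then σ
1 →τ 3 →σ 3
2 →τ 2 →σ 1
3 →τ 5 →σ 5
4 →τ 1 →σ 2
5 →τ 4 →σ 4

σ∘τ = [3 1 5 2 4]


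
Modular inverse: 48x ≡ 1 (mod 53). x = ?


Use the extended Euclidean algorithm to write 1 = 48·s + 53·t; then s mod 53 is the inverse.
Euclidean algorithm:
  48 = 0·53 + 48
  53 = 1·48 + 5
  48 = 9·5 + 3
  5 = 1·3 + 2
  3 = 1·2 + 1
  2 = 2·1 + 0
gcd(48,53) = 1
Back-substitution gives: 48·(21) + 53·(-19) = 1
So 48⁻¹ ≡ 21 ≡ 21 (mod 53)
Check: 48 × 21 = 1008 ≡ 1 (mod 53) ✓

48⁻¹ ≡ 21 (mod 53)


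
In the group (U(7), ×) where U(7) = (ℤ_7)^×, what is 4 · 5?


Operation: multiplication mod 7
4 · 5 = (a × b) mod 7 with a = 4, b = 5

4 · 5 = 6


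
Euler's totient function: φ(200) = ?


Factor n: 200 = 2^3 × 5^2
φ(n) = n · ∏(1 - 1/p) over distinct primes p | n
φ(200) = 200 · (1 - 1/2) · (1 - 1/5) = 80

φ(200) = 80


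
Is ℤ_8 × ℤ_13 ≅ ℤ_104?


Comparing ℤ_8 × ℤ_13 and ℤ_104:
gcd(8,13) = 1, so ℤ_8 × ℤ_13 ≅ ℤ_104 (CRT)

Yes, ℤ_8 × ℤ_13 ≅ ℤ_104


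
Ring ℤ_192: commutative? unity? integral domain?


ℤ_192 is a commutative ring with unity 1; 192 = 2×96 is composite, so 2·96 ≡ 0 gives zero divisors (not an integral domain)
Commutative: Yes
Integral domain: No
Has unity: Yes

ℤ_192: Commutative=Yes, Unity=Yes


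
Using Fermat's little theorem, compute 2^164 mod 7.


Fermat's little theorem: if p is prime and gcd(a,p)=1, then a^(p-1) ≡ 1 (mod p)
p = 7 is prime, gcd(2,7) = 1
Reduce exponent: 164 mod 6 = 2
So 2^164 ≡ 2^2 (mod 7)
2^2 mod 7 = 4

2^164 ≡ 4 (mod 7)


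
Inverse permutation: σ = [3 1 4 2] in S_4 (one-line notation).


To find σ⁻¹, swap domain and range:
σ(1) = 3 → σ⁻¹(3) = 1
σ(2) = 1 → σ⁻¹(1) = 2
σ(3) = 4 → σ⁻¹(4) = 3
σ(4) = 2 → σ⁻¹(2) = 4

σ⁻¹ = [2 4 1 3]


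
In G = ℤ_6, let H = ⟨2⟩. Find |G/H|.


|⟨2⟩| = n / gcd(2, 6) = 6 / 2 = 3
H is normal (ℤ_6 is abelian).
|G/H| = |G| / |H| = 6 / 3 = 2

|G/H| = 2


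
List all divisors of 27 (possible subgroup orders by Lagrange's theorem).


Lagrange's theorem: |H| divides |G|
|G| = 27
Divisors of 27: 1, 3, 9, 27

Possible subgroup orders: {1, 3, 9, 27}


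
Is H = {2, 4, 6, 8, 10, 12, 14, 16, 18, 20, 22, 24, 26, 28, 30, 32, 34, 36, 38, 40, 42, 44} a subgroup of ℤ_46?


Subgroup test for H = {2, 4, 6, 8, 10, 12, 14, 16, 18, 20, 22, 24, 26, 28, 30, 32, 34, 36, 38, 40, 42, 44} in (ℤ_46, +):
(1) 0 ∈ H? No
(2) Closure: for all a,b ∈ H, (a+b) mod 46 ∈ H? No  [counterexample: 2 + 44 = 0 ∉ H]
(3) Inverses: for all a ∈ H, -a mod 46 ∈ H? Yes

No, H is not a subgroup of ℤ_46


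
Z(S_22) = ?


Z(G) = {g ∈ G | gx = xg for all x ∈ G}
S_n is non-abelian for n ≥ 3; Z(S_22) is trivial

Z(S_22) = {e}


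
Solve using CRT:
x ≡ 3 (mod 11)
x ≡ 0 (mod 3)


m₁ = 11, m₂ = 3, gcd = 1, so CRT applies. M = m₁·m₂ = 33
Let M₁ = M/m₁ = 3, M₂ = M/m₂ = 11
Find y₁ ≡ M₁⁻¹ (mod m₁): 3⁻¹ ≡ 4 (mod 11)
Find y₂ ≡ M₂⁻¹ (mod m₂): 11⁻¹ ≡ 2 (mod 3)
x = a₁·M₁·y₁ + a₂·M₂·y₂ = 3·3·4 + 0·11·2 = 36
Reduce mod 33: x ≡ 3
Check: 3 mod 11 = 3 ✓, 3 mod 3 = 0 ✓

x ≡ 3 (mod 33)


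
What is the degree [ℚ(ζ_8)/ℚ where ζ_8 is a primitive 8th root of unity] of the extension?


[ℚ(ζ_n):ℚ] = deg Φ_n(x) = φ(n). Here φ(8) = 4

[ℚ(ζ_8)/ℚ where ζ_8 is a primitive 8th root of unity] = 4


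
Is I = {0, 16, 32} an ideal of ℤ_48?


Check ideal conditions for I = {0, 16, 32} in ℤ_48:
(1) I is an additive subgroup? Yes
(2) For r ∈ ℤ_48 and a ∈ I: r·a ∈ I? Yes

Yes, I is an ideal of ℤ_48


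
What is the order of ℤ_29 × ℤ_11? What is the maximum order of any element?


|ℤ_29 × ℤ_11| = 29 × 11 = 319
Max element order = lcm(29,11) = 319
Cyclic? Yes (gcd=1)

|ℤ_29×ℤ_11| = 319, max element order = 319


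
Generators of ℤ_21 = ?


g generates ℤ_n iff gcd(g,n) = 1
Prime factors of 21: 3, 7
Generators are g ∈ {1,...,20} not divisible by any of these primes.
Generators: {1, 2, 4, 5, 8, 10, 11, 13, 16, 17, 19, 20}
Number of generators = φ(21) = 12

Generators of ℤ_21 = {1, 2, 4, 5, 8, 10, 11, 13, 16, 17, 19, 20}


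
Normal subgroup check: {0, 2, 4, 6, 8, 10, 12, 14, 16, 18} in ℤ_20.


H = {0, 2, 4, 6, 8, 10, 12, 14, 16, 18} in ℤ_20
ℤ_20 is abelian; every subgroup of an abelian group is normal

Yes, normal subgroup


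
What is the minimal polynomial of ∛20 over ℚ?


∛20 satisfies x³ - 20 = 0, irreducible over ℚ (no rational root; 20 is not a perfect cube)

Minimal polynomial: x³ - 20


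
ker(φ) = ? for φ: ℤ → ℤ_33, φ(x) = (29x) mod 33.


Kernel = preimage of identity
ker(φ) = {x ∈ ℤ : 29x ≡ 0 (mod 33)}. gcd(29,33) = 1, so 29x ≡ 0 (mod 33) ⟺ x ≡ 0 (mod 33/1 = 33). Hence ker(φ) = 33ℤ

ker(φ) = 33ℤ


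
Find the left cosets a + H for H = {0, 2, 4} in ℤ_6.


H = {0, 2, 4}, |H| = 3
Number of cosets = |G|/|H| = 6/3 = 2
0 + H = {0, 2, 4}
1 + H = {1, 3, 5}

Cosets: 0+H={0,2,4}; 1+H={1,3,5}


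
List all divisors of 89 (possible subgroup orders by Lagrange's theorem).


Lagrange's theorem: |H| divides |G|
|G| = 89
Divisors of 89: 1, 89

Possible subgroup orders: {1, 89}


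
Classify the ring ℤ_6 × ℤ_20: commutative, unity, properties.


Direct product ring; commutative with unity (1,1); but (1,0)·(0,1) = (0,0) gives zero divisors, so not an integral domain
Commutative: Yes
Integral domain: No
Has unity: Yes

ℤ_6 × ℤ_20: Commutative=Yes, Unity=Yes


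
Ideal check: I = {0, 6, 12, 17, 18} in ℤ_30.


Check ideal conditions for I = {0, 6, 12, 17, 18} in ℤ_30:
(1) I is an additive subgroup? No
(2) For r ∈ ℤ_30 and a ∈ I: r·a ∈ I? No  [counterexample: r=2, a=12, r·a mod 30 = 24 ∉ I]

No, I is not an ideal of ℤ_30


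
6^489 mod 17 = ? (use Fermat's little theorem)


Fermat's little theorem: if p is prime and gcd(a,p)=1, then a^(p-1) ≡ 1 (mod p)
p = 17 is prime, gcd(6,17) = 1
Reduce exponent: 489 mod 16 = 9
So 6^489 ≡ 6^9 (mod 17)
6^9 mod 17 = 11

6^489 ≡ 11 (mod 17)


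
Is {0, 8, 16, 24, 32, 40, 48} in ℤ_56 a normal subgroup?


H = {0, 8, 16, 24, 32, 40, 48} in ℤ_56
ℤ_56 is abelian; every subgroup of an abelian group is normal

Yes, normal subgroup


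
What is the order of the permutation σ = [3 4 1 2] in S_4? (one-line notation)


Cycle decomposition: (1 3) (2 4)
Cycle lengths: 2, 2
Order = lcm(2, 2) = 2

ord(σ) = 2


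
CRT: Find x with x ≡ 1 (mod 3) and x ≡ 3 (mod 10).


m₁ = 3, m₂ = 10, gcd = 1, so CRT applies. M = m₁·m₂ = 30
Let M₁ = M/m₁ = 10, M₂ = M/m₂ = 3
Find y₁ ≡ M₁⁻¹ (mod m₁): 10⁻¹ ≡ 1 (mod 3)
Find y₂ ≡ M₂⁻¹ (mod m₂): 3⁻¹ ≡ 7 (mod 10)
x = a₁·M₁·y₁ + a₂·M₂·y₂ = 1·10·1 + 3·3·7 = 73
Reduce mod 30: x ≡ 13
Check: 13 mod 3 = 1 ✓, 13 mod 10 = 3 ✓

x ≡ 13 (mod 30)


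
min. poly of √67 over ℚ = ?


√67 satisfies x² - 67 = 0, irreducible over ℚ since 67 is squarefree

Minimal polynomial: x² - 67


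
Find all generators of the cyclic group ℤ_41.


g generates ℤ_n iff gcd(g,n) = 1
Prime factors of 41: 41
Generators are g ∈ {1,...,40} not divisible by any of these primes.
Generators: {1, 2, 3, 4, 5, 6, 7, 8, 9, 10, 11, 12, 13, 14, 15, 16, 17, 18, 19, 20, 21, 22, 23, 24, 25, 26, 27, 28, 29, 30, 31, 32, 33, 34, 35, 36, 37, 38, 39, 40}
Number of generators = φ(41) = 40

Generators of ℤ_41 = {1, 2, 3, 4, 5, 6, 7, 8, 9, 10, 11, 12, 13, 14, 15, 16, 17, 18, 19, 20, 21, 22, 23, 24, 25, 26, 27, 28, 29, 30, 31, 32, 33, 34, 35, 36, 37, 38, 39, 40}


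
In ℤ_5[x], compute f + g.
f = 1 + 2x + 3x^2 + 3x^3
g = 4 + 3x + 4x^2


Add coefficients mod 5:
x^0: 1 + 4 = 0 (mod 5)
x^1: 2 + 3 = 0 (mod 5)
x^2: 3 + 4 = 2 (mod 5)
x^3: 3 + 0 = 3 (mod 5)
Result: 2x^2 + 3x^3

f + g = 2x^2 + 3x^3


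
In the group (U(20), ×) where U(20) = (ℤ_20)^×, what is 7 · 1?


Operation: multiplication mod 20
7 · 1 = (a × b) mod 20 with a = 7, b = 1

7 · 1 = 7


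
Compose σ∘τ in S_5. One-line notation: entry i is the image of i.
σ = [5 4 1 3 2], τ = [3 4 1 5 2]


σ∘τ: apply τ first, then σ
1 →τ 3 →σ 1
2 →τ 4 →σ 3
3 →τ 1 →σ 5
4 →τ 5 →σ 2
5 →τ 2 →σ 4

σ∘τ = [1 3 5 2 4]


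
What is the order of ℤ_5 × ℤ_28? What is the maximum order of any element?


|ℤ_5 × ℤ_28| = 5 × 28 = 140
Max element order = lcm(5,28) = 140
Cyclic? Yes (gcd=1)

|ℤ_5×ℤ_28| = 140, max element order = 140


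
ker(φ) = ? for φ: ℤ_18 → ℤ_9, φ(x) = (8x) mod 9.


Kernel = preimage of identity
ker(φ) = {x ∈ ℤ_18 : 8x ≡ 0 (mod 9)}. Since 9 | 18, φ is well-defined. The kernel is the cyclic subgroup ⟨9⟩ of ℤ_18 (order 2), i.e. {0, 9}

ker(φ) = {0, 9}


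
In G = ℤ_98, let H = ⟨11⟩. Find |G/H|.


|⟨11⟩| = n / gcd(11, 98) = 98 / 1 = 98
H is normal (ℤ_98 is abelian).
|G/H| = |G| / |H| = 98 / 98 = 1

|G/H| = 1


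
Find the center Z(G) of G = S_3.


Z(G) = {g ∈ G | gx = xg for all x ∈ G}
S_n is non-abelian for n ≥ 3; Z(S_3) is trivial

Z(S_3) = {e}


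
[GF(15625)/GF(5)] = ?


GF(15625) = GF(5^6), so the extension degree is 6

[GF(15625)/GF(5)] = 6


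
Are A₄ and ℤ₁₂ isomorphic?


Comparing A₄ and ℤ₁₂:
A₄ is non-abelian, ℤ₁₂ is abelian

No, A₄ ≇ ℤ₁₂


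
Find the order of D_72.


|D_n| = 2n (n rotations and n reflections)
|D_72| = 2×72 = 144

|D_72| = 144


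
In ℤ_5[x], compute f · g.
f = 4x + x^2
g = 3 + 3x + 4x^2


Expand and collect like terms; reduce coefficients mod 5:
x^0: 0·3 = 0 ≡ 0 (mod 5)
x^1: 0·3 + 4·3 = 12 ≡ 2 (mod 5)
x^2: 0·4 + 4·3 + 1·3 = 15 ≡ 0 (mod 5)
x^3: 4·4 + 1·3 = 19 ≡ 4 (mod 5)
x^4: 1·4 = 4 ≡ 4 (mod 5)
Result: 2x + 4x^3 + 4x^4

f · g = 2x + 4x^3 + 4x^4


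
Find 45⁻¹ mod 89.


Use the extended Euclidean algorithm to write 1 = 45·s + 89·t; then s mod 89 is the inverse.
Euclidean algorithm:
  45 = 0·89 + 45
  89 = 1·45 + 44
  45 = 1·44 + 1
  44 = 44·1 + 0
gcd(45,89) = 1
Back-substitution gives: 45·(2) + 89·(-1) = 1
So 45⁻¹ ≡ 2 ≡ 2 (mod 89)
Check: 45 × 2 = 90 ≡ 1 (mod 89) ✓

45⁻¹ ≡ 2 (mod 89)


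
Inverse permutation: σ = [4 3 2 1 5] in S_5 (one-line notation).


To find σ⁻¹, swap domain and range:
σ(1) = 4 → σ⁻¹(4) = 1
σ(2) = 3 → σ⁻¹(3) = 2
σ(3) = 2 → σ⁻¹(2) = 3
σ(4) = 1 → σ⁻¹(1) = 4
σ(5) = 5 → σ⁻¹(5) = 5

σ⁻¹ = [4 3 2 1 5]


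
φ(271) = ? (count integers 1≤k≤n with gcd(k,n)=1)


Factor n: 271 = 271
φ(n) = n · ∏(1 - 1/p) over distinct primes p | n
φ(271) = 271 · (1 - 1/271) = 270

φ(271) = 270


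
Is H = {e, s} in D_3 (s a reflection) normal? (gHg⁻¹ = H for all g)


H = {e, s} in D_3 (s a reflection)
r·s·r⁻¹ = sr⁻² ≠ s for n ≥ 3, so {e, s} is not closed under conjugation

No, not a normal subgroup


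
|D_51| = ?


|D_n| = 2n (n rotations and n reflections)
|D_51| = 2×51 = 102

|D_51| = 102


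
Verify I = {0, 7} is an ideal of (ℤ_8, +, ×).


Check ideal conditions for I = {0, 7} in ℤ_8:
(1) I is an additive subgroup? No
(2) For r ∈ ℤ_8 and a ∈ I: r·a ∈ I? No  [counterexample: r=2, a=7, r·a mod 8 = 6 ∉ I]

No, I is not an ideal of ℤ_8


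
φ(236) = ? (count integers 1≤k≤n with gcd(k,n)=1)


Factor n: 236 = 2^2 × 59
φ(n) = n · ∏(1 - 1/p) over distinct primes p | n
φ(236) = 236 · (1 - 1/2) · (1 - 1/59) = 116

φ(236) = 116


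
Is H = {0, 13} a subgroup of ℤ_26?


Subgroup test for H = {0, 13} in (ℤ_26, +):
(1) 0 ∈ H? Yes
(2) Closure: for all a,b ∈ H, (a+b) mod 26 ∈ H? Yes
(3) Inverses: for all a ∈ H, -a mod 26 ∈ H? Yes

Yes, H is a subgroup of ℤ_26


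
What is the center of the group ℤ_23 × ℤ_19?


Z(G) = {g ∈ G | gx = xg for all x ∈ G}
Direct product of abelian groups is abelian, so Z(G) = G

Z(ℤ_23 × ℤ_19) = ℤ_23 × ℤ_19


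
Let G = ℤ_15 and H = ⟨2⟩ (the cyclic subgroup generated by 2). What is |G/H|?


|⟨2⟩| = n / gcd(2, 15) = 15 / 1 = 15
H is normal (ℤ_15 is abelian).
|G/H| = |G| / |H| = 15 / 15 = 1

|G/H| = 1


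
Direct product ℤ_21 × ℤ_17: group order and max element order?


|ℤ_21 × ℤ_17| = 21 × 17 = 357
Max element order = lcm(21,17) = 357
Cyclic? Yes (gcd=1)

|ℤ_21×ℤ_17| = 357, max element order = 357


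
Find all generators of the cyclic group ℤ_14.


g generates ℤ_n iff gcd(g,n) = 1
Checking each g ∈ {1,...,13}:
gcd(1,14) = 1
gcd(2,14) = 2
gcd(3,14) = 1
gcd(4,14) = 2
gcd(5,14) = 1
gcd(6,14) = 2
gcd(7,14) = 7
gcd(8,14) = 2
gcd(9,14) = 1
gcd(10,14) = 2
gcd(11,14) = 1
gcd(12,14) = 2
gcd(13,14) = 1
Generators: {1, 3, 5, 9, 11, 13}
Number of generators = φ(14) = 6

Generators of ℤ_14 = {1, 3, 5, 9, 11, 13}


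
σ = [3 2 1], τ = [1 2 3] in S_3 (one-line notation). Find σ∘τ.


σ∘τ: apply τ first, then σ
1 →τ 1 →σ 3
2 →τ 2 →σ 2
3 →τ 3 →σ 1

σ∘τ = [3 2 1]


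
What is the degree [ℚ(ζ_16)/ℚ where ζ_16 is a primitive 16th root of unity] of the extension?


[ℚ(ζ_n):ℚ] = deg Φ_n(x) = φ(n). Here φ(16) = 8

[ℚ(ζ_16)/ℚ where ζ_16 is a primitive 16th root of unity] = 8


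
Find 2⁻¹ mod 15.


Use the extended Euclidean algorithm to write 1 = 2·s + 15·t; then s mod 15 is the inverse.
Euclidean algorithm:
  2 = 0·15 + 2
  15 = 7·2 + 1
  2 = 2·1 + 0
gcd(2,15) = 1
Back-substitution gives: 2·(-7) + 15·(1) = 1
So 2⁻¹ ≡ -7 ≡ 8 (mod 15)
Check: 2 × 8 = 16 ≡ 1 (mod 15) ✓

2⁻¹ ≡ 8 (mod 15)


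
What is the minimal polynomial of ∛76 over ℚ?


∛76 satisfies x³ - 76 = 0, irreducible over ℚ (no rational root; 76 is not a perfect cube)

Minimal polynomial: x³ - 76


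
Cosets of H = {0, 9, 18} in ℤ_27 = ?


H = {0, 9, 18}, |H| = 3
Number of cosets = |G|/|H| = 27/3 = 9
0 + H = {0, 9, 18}
1 + H = {1, 10, 19}
2 + H = {2, 11, 20}
3 + H = {3, 12, 21}
4 + H = {4, 13, 22}
5 + H = {5, 14, 23}
6 + H = {6, 15, 24}
7 + H = {7, 16, 25}
8 + H = {8, 17, 26}

Cosets: 0+H={0,9,18}; 1+H={1,10,19}; 2+H={2,11,20}; 3+H={3,12,21}; 4+H={4,13,22}; 5+H={5,14,23}; 6+H={6,15,24}; 7+H={7,16,25}; 8+H={8,17,26}


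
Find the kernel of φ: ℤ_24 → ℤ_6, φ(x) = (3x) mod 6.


Kernel = preimage of identity
ker(φ) = {x ∈ ℤ_24 : 3x ≡ 0 (mod 6)}. Since 6 | 24, φ is well-defined. The kernel is the cyclic subgroup ⟨2⟩ of ℤ_24 (order 12), i.e. {0, 2, 4, 6, 8, 10, 12, 14, 16, 18, 20, 22}

ker(φ) = {0, 2, 4, 6, 8, 10, 12, 14, 16, 18, 20, 22}


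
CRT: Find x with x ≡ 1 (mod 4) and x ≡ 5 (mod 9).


m₁ = 4, m₂ = 9, gcd = 1, so CRT applies. M = m₁·m₂ = 36
Let M₁ = M/m₁ = 9, M₂ = M/m₂ = 4
Find y₁ ≡ M₁⁻¹ (mod m₁): 9⁻¹ ≡ 1 (mod 4)
Find y₂ ≡ M₂⁻¹ (mod m₂): 4⁻¹ ≡ 7 (mod 9)
x = a₁·M₁·y₁ + a₂·M₂·y₂ = 1·9·1 + 5·4·7 = 149
Reduce mod 36: x ≡ 5
Check: 5 mod 4 = 1 ✓, 5 mod 9 = 5 ✓

x ≡ 5 (mod 36)


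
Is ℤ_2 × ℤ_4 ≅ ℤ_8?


Comparing ℤ_2 × ℤ_4 and ℤ_8:
gcd(2,4) = 2 ≠ 1. Max element order in ℤ_2×ℤ_4 is lcm(2,4) = 4 < 8, so it has no element of order 8

No, ℤ_2 × ℤ_4 ≇ ℤ_8


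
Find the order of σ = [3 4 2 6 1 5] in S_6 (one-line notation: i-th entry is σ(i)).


Cycle decomposition: (1 3 2 4 6 5)
Cycle lengths: 6
Order = lcm(6) = 6

ord(σ) = 6


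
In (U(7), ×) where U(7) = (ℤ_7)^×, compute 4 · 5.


Operation: multiplication mod 7
4 · 5 = (a × b) mod 7 with a = 4, b = 5

4 · 5 = 6


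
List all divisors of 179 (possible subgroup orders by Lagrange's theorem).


Lagrange's theorem: |H| divides |G|
|G| = 179
Divisors of 179: 1, 179

Possible subgroup orders: {1, 179}


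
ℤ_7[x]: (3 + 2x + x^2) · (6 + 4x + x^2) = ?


Expand and collect like terms; reduce coefficients mod 7:
x^0: 3·6 = 18 ≡ 4 (mod 7)
x^1: 3·4 + 2·6 = 24 ≡ 3 (mod 7)
x^2: 3·1 + 2·4 + 1·6 = 17 ≡ 3 (mod 7)
x^3: 2·1 + 1·4 = 6 ≡ 6 (mod 7)
x^4: 1·1 = 1 ≡ 1 (mod 7)
Result: 4 + 3x + 3x^2 + 6x^3 + x^4

f · g = 4 + 3x + 3x^2 + 6x^3 + x^4


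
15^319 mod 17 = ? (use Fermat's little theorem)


Fermat's little theorem: if p is prime and gcd(a,p)=1, then a^(p-1) ≡ 1 (mod p)
p = 17 is prime, gcd(15,17) = 1
Reduce exponent: 319 mod 16 = 15
So 15^319 ≡ 15^15 (mod 17)
15^15 mod 17 = 8

15^319 ≡ 8 (mod 17)


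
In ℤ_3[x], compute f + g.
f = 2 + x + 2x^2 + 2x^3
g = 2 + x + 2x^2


Add coefficients mod 3:
x^0: 2 + 2 = 1 (mod 3)
x^1: 1 + 1 = 2 (mod 3)
x^2: 2 + 2 = 1 (mod 3)
x^3: 2 + 0 = 2 (mod 3)
Result: 1 + 2x + x^2 + 2x^3

f + g = 1 + 2x + x^2 + 2x^3


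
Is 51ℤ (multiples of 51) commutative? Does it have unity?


51ℤ is a commutative ring under +,× but has no multiplicative identity (1 ∉ 51ℤ); it has no zero divisors, but without unity it is not an integral domain
Commutative: Yes
Integral domain: No
Has unity: No

51ℤ (multiples of 51): Commutative=Yes, Unity=No


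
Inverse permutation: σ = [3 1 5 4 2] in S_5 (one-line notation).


To find σ⁻¹, swap domain and range:
σ(1) = 3 → σ⁻¹(3) = 1
σ(2) = 1 → σ⁻¹(1) = 2
σ(3) = 5 → σ⁻¹(5) = 3
σ(4) = 4 → σ⁻¹(4) = 4
σ(5) = 2 → σ⁻¹(2) = 5

σ⁻¹ = [2 5 1 4 3]


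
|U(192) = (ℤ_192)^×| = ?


U(n) is the group of units mod n; |U(n)| = φ(n)
|U(192)| = φ(192) = 64

|U(192) = (ℤ_192)^×| = 64


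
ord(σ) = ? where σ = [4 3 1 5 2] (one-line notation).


Cycle decomposition: (1 4 5 2 3)
Cycle lengths: 5
Order = lcm(5) = 5

ord(σ) = 5


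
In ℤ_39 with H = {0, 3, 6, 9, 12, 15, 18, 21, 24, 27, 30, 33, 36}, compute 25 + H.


25 + H = {25 + h (mod 39) : h ∈ H}
25+0=25, 25+3=28, 25+6=31, 25+9=34, 25+12=37, 25+15=1, 25+18=4, 25+21=7, 25+24=10, 25+27=13, 25+30=16, 25+33=19, 25+36=22
25 + H = {1, 4, 7, 10, 13, 16, 19, 22, 25, 28, 31, 34, 37} = 1 + H

25 + H = {1, 4, 7, 10, 13, 16, 19, 22, 25, 28, 31, 34, 37}


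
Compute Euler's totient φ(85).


Factor n: 85 = 5 × 17
φ(n) = n · ∏(1 - 1/p) over distinct primes p | n
φ(85) = 85 · (1 - 1/5) · (1 - 1/17) = 64

φ(85) = 64


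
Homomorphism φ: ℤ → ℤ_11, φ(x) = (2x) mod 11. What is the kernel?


Kernel = preimage of identity
ker(φ) = {x ∈ ℤ : 2x ≡ 0 (mod 11)}. gcd(2,11) = 1, so 2x ≡ 0 (mod 11) ⟺ x ≡ 0 (mod 11/1 = 11). Hence ker(φ) = 11ℤ

ker(φ) = 11ℤ


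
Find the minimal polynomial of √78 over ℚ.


√78 satisfies x² - 78 = 0, irreducible over ℚ since 78 is squarefree

Minimal polynomial: x² - 78


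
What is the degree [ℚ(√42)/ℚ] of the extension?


√42 has minimal polynomial x² - 42 (irreducible over ℚ since 42 is squarefree)

[ℚ(√42)/ℚ] = 2


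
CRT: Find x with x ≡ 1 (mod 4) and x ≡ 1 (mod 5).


m₁ = 4, m₂ = 5, gcd = 1, so CRT applies. M = m₁·m₂ = 20
Let M₁ = M/m₁ = 5, M₂ = M/m₂ = 4
Find y₁ ≡ M₁⁻¹ (mod m₁): 5⁻¹ ≡ 1 (mod 4)
Find y₂ ≡ M₂⁻¹ (mod m₂): 4⁻¹ ≡ 4 (mod 5)
x = a₁·M₁·y₁ + a₂·M₂·y₂ = 1·5·1 + 1·4·4 = 21
Reduce mod 20: x ≡ 1
Check: 1 mod 4 = 1 ✓, 1 mod 5 = 1 ✓

x ≡ 1 (mod 20)


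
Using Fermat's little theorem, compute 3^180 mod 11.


Fermat's little theorem: if p is prime and gcd(a,p)=1, then a^(p-1) ≡ 1 (mod p)
p = 11 is prime, gcd(3,11) = 1
Reduce exponent: 180 mod 10 = 0
So 3^180 ≡ 3^0 (mod 11)
3^0 = 1

3^180 ≡ 1 (mod 11)


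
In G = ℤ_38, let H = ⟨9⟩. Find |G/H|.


|⟨9⟩| = n / gcd(9, 38) = 38 / 1 = 38
H is normal (ℤ_38 is abelian).
|G/H| = |G| / |H| = 38 / 38 = 1

|G/H| = 1


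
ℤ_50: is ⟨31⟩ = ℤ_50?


g generates ℤ_n iff gcd(g, n) = 1
gcd(31, 50) = 1
Since gcd = 1, 31 is a generator.

Yes, 31 generates ℤ_50


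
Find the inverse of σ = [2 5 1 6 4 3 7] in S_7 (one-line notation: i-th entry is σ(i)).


To find σ⁻¹, swap domain and range:
σ(1) = 2 → σ⁻¹(2) = 1
σ(2) = 5 → σ⁻¹(5) = 2
σ(3) = 1 → σ⁻¹(1) = 3
σ(4) = 6 → σ⁻¹(6) = 4
σ(5) = 4 → σ⁻¹(4) = 5
σ(6) = 3 → σ⁻¹(3) = 6
σ(7) = 7 → σ⁻¹(7) = 7

σ⁻¹ = [3 1 6 5 2 4 7]


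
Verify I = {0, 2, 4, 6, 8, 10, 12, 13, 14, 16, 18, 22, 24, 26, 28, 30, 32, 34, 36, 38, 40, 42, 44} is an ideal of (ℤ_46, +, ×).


Check ideal conditions for I = {0, 2, 4, 6, 8, 10, 12, 13, 14, 16, 18, 22, 24, 26, 28, 30, 32, 34, 36, 38, 40, 42, 44} in ℤ_46:
(1) I is an additive subgroup? No
(2) For r ∈ ℤ_46 and a ∈ I: r·a ∈ I? No  [counterexample: r=2, a=10, r·a mod 46 = 20 ∉ I]

No, I is not an ideal of ℤ_46


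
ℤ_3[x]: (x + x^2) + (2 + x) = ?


Add coefficients mod 3:
x^0: 0 + 2 = 2 (mod 3)
x^1: 1 + 1 = 2 (mod 3)
x^2: 1 + 0 = 1 (mod 3)
Result: 2 + 2x + x^2

f + g = 2 + 2x + x^2


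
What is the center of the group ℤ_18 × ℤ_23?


Z(G) = {g ∈ G | gx = xg for all x ∈ G}
Direct product of abelian groups is abelian, so Z(G) = G

Z(ℤ_18 × ℤ_23) = ℤ_18 × ℤ_23


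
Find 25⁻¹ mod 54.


Use the extended Euclidean algorithm to write 1 = 25·s + 54·t; then s mod 54 is the inverse.
Euclidean algorithm:
  25 = 0·54 + 25
  54 = 2·25 + 4
  25 = 6·4 + 1
  4 = 4·1 + 0
gcd(25,54) = 1
Back-substitution gives: 25·(13) + 54·(-6) = 1
So 25⁻¹ ≡ 13 ≡ 13 (mod 54)
Check: 25 × 13 = 325 ≡ 1 (mod 54) ✓

25⁻¹ ≡ 13 (mod 54)


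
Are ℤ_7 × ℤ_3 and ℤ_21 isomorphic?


Comparing ℤ_7 × ℤ_3 and ℤ_21:
gcd(7,3) = 1, so ℤ_7 × ℤ_3 ≅ ℤ_21 (CRT)

Yes, ℤ_7 × ℤ_3 ≅ ℤ_21


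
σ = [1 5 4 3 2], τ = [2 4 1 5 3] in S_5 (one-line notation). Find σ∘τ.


σ∘τ: apply τ first, then σ
1 →τ 2 →σ 5
2 →τ 4 →σ 3
3 →τ 1 →σ 1
4 →τ 5 →σ 2
5 →τ 3 →σ 4

σ∘τ = [5 3 1 2 4]


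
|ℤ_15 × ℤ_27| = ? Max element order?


|ℤ_15 × ℤ_27| = 15 × 27 = 405
Max element order = lcm(15,27) = 135
Cyclic? No (gcd=3)

|ℤ_15×ℤ_27| = 405, max element order = 135


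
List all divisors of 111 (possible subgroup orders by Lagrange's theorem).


Lagrange's theorem: |H| divides |G|
|G| = 111
Divisors of 111: 1, 3, 37, 111

Possible subgroup orders: {1, 3, 37, 111}


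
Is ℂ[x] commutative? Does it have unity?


Polynomial ring over ℂ (an integral domain) is a commutative integral domain with unity 1
Commutative: Yes
Integral domain: Yes
Has unity: Yes

ℂ[x]: Commutative=Yes, Unity=Yes


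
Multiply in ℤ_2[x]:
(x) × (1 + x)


Expand and collect like terms; reduce coefficients mod 2:
x^0: 0·1 = 0 ≡ 0 (mod 2)
x^1: 0·1 + 1·1 = 1 ≡ 1 (mod 2)
x^2: 1·1 = 1 ≡ 1 (mod 2)
Result: x + x^2

f · g = x + x^2


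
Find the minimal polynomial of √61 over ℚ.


√61 satisfies x² - 61 = 0, irreducible over ℚ since 61 is squarefree

Minimal polynomial: x² - 61


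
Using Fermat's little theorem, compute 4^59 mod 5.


Fermat's little theorem: if p is prime and gcd(a,p)=1, then a^(p-1) ≡ 1 (mod p)
p = 5 is prime, gcd(4,5) = 1
Reduce exponent: 59 mod 4 = 3
So 4^59 ≡ 4^3 (mod 5)
4^3 mod 5 = 4

4^59 ≡ 4 (mod 5)


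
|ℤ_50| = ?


ℤ_n has n elements.

|ℤ_50| = 50


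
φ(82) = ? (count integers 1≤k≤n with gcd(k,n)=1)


Factor n: 82 = 2 × 41
φ(n) = n · ∏(1 - 1/p) over distinct primes p | n
φ(82) = 82 · (1 - 1/2) · (1 - 1/41) = 40

φ(82) = 40


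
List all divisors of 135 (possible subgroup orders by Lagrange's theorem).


Lagrange's theorem: |H| divides |G|
|G| = 135
Divisors of 135: 1, 3, 5, 9, 15, 27, 45, 135

Possible subgroup orders: {1, 3, 5, 9, 15, 27, 45, 135}


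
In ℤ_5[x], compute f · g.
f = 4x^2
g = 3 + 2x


Expand and collect like terms; reduce coefficients mod 5:
x^0: 0·3 = 0 ≡ 0 (mod 5)
x^1: 0·2 + 0·3 = 0 ≡ 0 (mod 5)
x^2: 0·2 + 4·3 = 12 ≡ 2 (mod 5)
x^3: 4·2 = 8 ≡ 3 (mod 5)
Result: 2x^2 + 3x^3

f · g = 2x^2 + 3x^3


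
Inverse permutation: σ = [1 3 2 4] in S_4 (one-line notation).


To find σ⁻¹, swap domain and range:
σ(1) = 1 → σ⁻¹(1) = 1
σ(2) = 3 → σ⁻¹(3) = 2
σ(3) = 2 → σ⁻¹(2) = 3
σ(4) = 4 → σ⁻¹(4) = 4

σ⁻¹ = [1 3 2 4]


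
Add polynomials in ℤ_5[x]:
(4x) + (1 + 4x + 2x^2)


Add coefficients mod 5:
x^0: 0 + 1 = 1 (mod 5)
x^1: 4 + 4 = 3 (mod 5)
x^2: 0 + 2 = 2 (mod 5)
Result: 1 + 3x + 2x^2

f + g = 1 + 3x + 2x^2


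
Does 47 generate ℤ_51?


g generates ℤ_n iff gcd(g, n) = 1
gcd(47, 51) = 1
Since gcd = 1, 47 is a generator.

Yes, 47 generates ℤ_51


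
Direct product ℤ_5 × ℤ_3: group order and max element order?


|ℤ_5 × ℤ_3| = 5 × 3 = 15
Max element order = lcm(5,3) = 15
Cyclic? Yes (gcd=1)

|ℤ_5×ℤ_3| = 15, max element order = 15


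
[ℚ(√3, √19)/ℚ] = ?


[ℚ(√3,√19):ℚ] = [ℚ(√3,√19):ℚ(√3)]·[ℚ(√3):ℚ] = 2·2 = 4

[ℚ(√3, √19)/ℚ] = 4


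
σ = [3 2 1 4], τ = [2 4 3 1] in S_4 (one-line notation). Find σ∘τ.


σ∘τ: apply τ first, then σ
1 →τ 2 →σ 2
2 →τ 4 →σ 4
3 →τ 3 →σ 1
4 →τ 1 →σ 3

σ∘τ = [2 4 1 3]


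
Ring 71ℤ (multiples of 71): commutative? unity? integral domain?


71ℤ is a commutative ring under +,× but has no multiplicative identity (1 ∉ 71ℤ); it has no zero divisors, but without unity it is not an integral domain
Commutative: Yes
Integral domain: No
Has unity: No

71ℤ (multiples of 71): Commutative=Yes, Unity=No


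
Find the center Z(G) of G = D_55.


Z(G) = {g ∈ G | gx = xg for all x ∈ G}
For odd n, Z(D_n) = {e}: no nontrivial rotation commutes with all reflections

Z(D_55) = {e}


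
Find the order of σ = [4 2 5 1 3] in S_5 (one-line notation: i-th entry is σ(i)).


Cycle decomposition: (1 4) (3 5)
Cycle lengths: 2, 2
Order = lcm(2, 2) = 2

ord(σ) = 2


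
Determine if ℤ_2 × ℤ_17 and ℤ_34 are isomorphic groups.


Comparing ℤ_2 × ℤ_17 and ℤ_34:
gcd(2,17) = 1, so ℤ_2 × ℤ_17 ≅ ℤ_34 (CRT)

Yes, ℤ_2 × ℤ_17 ≅ ℤ_34


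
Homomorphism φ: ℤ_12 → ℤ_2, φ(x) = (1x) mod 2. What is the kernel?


Kernel = preimage of identity
ker(φ) = {x ∈ ℤ_12 : 1x ≡ 0 (mod 2)}. Since 2 | 12, φ is well-defined. The kernel is the cyclic subgroup ⟨2⟩ of ℤ_12 (order 6), i.e. {0, 2, 4, 6, 8, 10}

ker(φ) = {0, 2, 4, 6, 8, 10}


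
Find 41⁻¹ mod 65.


Use the extended Euclidean algorithm to write 1 = 41·s + 65·t; then s mod 65 is the inverse.
Euclidean algorithm:
  41 = 0·65 + 41
  65 = 1·41 + 24
  41 = 1·24 + 17
  24 = 1·17 + 7
  17 = 2·7 + 3
  7 = 2·3 + 1
  3 = 3·1 + 0
gcd(41,65) = 1
Back-substitution gives: 41·(-19) + 65·(12) = 1
So 41⁻¹ ≡ -19 ≡ 46 (mod 65)
Check: 41 × 46 = 1886 ≡ 1 (mod 65) ✓

41⁻¹ ≡ 46 (mod 65)


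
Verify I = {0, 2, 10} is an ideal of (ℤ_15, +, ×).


Check ideal conditions for I = {0, 2, 10} in ℤ_15:
(1) I is an additive subgroup? No
(2) For r ∈ ℤ_15 and a ∈ I: r·a ∈ I? No  [counterexample: r=2, a=2, r·a mod 15 = 4 ∉ I]

No, I is not an ideal of ℤ_15


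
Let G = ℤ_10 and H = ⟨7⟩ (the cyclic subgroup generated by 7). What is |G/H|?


|⟨7⟩| = n / gcd(7, 10) = 10 / 1 = 10
H is normal (ℤ_10 is abelian).
|G/H| = |G| / |H| = 10 / 10 = 1

|G/H| = 1


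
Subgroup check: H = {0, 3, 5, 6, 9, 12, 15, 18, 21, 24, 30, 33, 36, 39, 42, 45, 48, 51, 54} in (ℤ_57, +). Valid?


Subgroup test for H = {0, 3, 5, 6, 9, 12, 15, 18, 21, 24, 30, 33, 36, 39, 42, 45, 48, 51, 54} in (ℤ_57, +):
(1) 0 ∈ H? Yes
(2) Closure: for all a,b ∈ H, (a+b) mod 57 ∈ H? No  [counterexample: 3 + 5 = 8 ∉ H]
(3) Inverses: for all a ∈ H, -a mod 57 ∈ H? No

No, H is not a subgroup of ℤ_57


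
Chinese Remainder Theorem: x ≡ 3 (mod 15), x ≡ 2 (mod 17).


m₁ = 15, m₂ = 17, gcd = 1, so CRT applies. M = m₁·m₂ = 255
Let M₁ = M/m₁ = 17, M₂ = M/m₂ = 15
Find y₁ ≡ M₁⁻¹ (mod m₁): 17⁻¹ ≡ 8 (mod 15)
Find y₂ ≡ M₂⁻¹ (mod m₂): 15⁻¹ ≡ 8 (mod 17)
x = a₁·M₁·y₁ + a₂·M₂·y₂ = 3·17·8 + 2·15·8 = 648
Reduce mod 255: x ≡ 138
Check: 138 mod 15 = 3 ✓, 138 mod 17 = 2 ✓

x ≡ 138 (mod 255)


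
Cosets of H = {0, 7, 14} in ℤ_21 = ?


H = {0, 7, 14}, |H| = 3
Number of cosets = |G|/|H| = 21/3 = 7
0 + H = {0, 7, 14}
1 + H = {1, 8, 15}
2 + H = {2, 9, 16}
3 + H = {3, 10, 17}
4 + H = {4, 11, 18}
5 + H = {5, 12, 19}
6 + H = {6, 13, 20}

Cosets: 0+H={0,7,14}; 1+H={1,8,15}; 2+H={2,9,16}; 3+H={3,10,17}; 4+H={4,11,18}; 5+H={5,12,19}; 6+H={6,13,20}


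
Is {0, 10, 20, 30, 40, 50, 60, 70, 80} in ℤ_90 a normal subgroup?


H = {0, 10, 20, 30, 40, 50, 60, 70, 80} in ℤ_90
ℤ_90 is abelian; every subgroup of an abelian group is normal

Yes, normal subgroup


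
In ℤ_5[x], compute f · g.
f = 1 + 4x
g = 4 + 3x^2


Expand and collect like terms; reduce coefficients mod 5:
x^0: 1·4 = 4 ≡ 4 (mod 5)
x^1: 1·0 + 4·4 = 16 ≡ 1 (mod 5)
x^2: 1·3 + 4·0 = 3 ≡ 3 (mod 5)
x^3: 4·3 = 12 ≡ 2 (mod 5)
Result: 4 + x + 3x^2 + 2x^3

f · g = 4 + x + 3x^2 + 2x^3


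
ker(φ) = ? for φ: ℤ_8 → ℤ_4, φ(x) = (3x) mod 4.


Kernel = preimage of identity
ker(φ) = {x ∈ ℤ_8 : 3x ≡ 0 (mod 4)}. Since 4 | 8, φ is well-defined. The kernel is the cyclic subgroup ⟨4⟩ of ℤ_8 (order 2), i.e. {0, 4}

ker(φ) = {0, 4}


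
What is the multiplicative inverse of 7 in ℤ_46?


Use the extended Euclidean algorithm to write 1 = 7·s + 46·t; then s mod 46 is the inverse.
Euclidean algorithm:
  7 = 0·46 + 7
  46 = 6·7 + 4
  7 = 1·4 + 3
  4 = 1·3 + 1
  3 = 3·1 + 0
gcd(7,46) = 1
Back-substitution gives: 7·(-13) + 46·(2) = 1
So 7⁻¹ ≡ -13 ≡ 33 (mod 46)
Check: 7 × 33 = 231 ≡ 1 (mod 46) ✓

7⁻¹ ≡ 33 (mod 46)


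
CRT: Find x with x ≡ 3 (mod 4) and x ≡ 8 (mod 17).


m₁ = 4, m₂ = 17, gcd = 1, so CRT applies. M = m₁·m₂ = 68
Let M₁ = M/m₁ = 17, M₂ = M/m₂ = 4
Find y₁ ≡ M₁⁻¹ (mod m₁): 17⁻¹ ≡ 1 (mod 4)
Find y₂ ≡ M₂⁻¹ (mod m₂): 4⁻¹ ≡ 13 (mod 17)
x = a₁·M₁·y₁ + a₂·M₂·y₂ = 3·17·1 + 8·4·13 = 467
Reduce mod 68: x ≡ 59
Check: 59 mod 4 = 3 ✓, 59 mod 17 = 8 ✓

x ≡ 59 (mod 68)


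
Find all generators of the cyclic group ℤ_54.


g generates ℤ_n iff gcd(g,n) = 1
Prime factors of 54: 2, 3
Generators are g ∈ {1,...,53} not divisible by any of these primes.
Generators: {1, 5, 7, 11, 13, 17, 19, 23, 25, 29, 31, 35, 37, 41, 43, 47, 49, 53}
Number of generators = φ(54) = 18

Generators of ℤ_54 = {1, 5, 7, 11, 13, 17, 19, 23, 25, 29, 31, 35, 37, 41, 43, 47, 49, 53}


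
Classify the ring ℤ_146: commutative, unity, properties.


ℤ_146 is a commutative ring with unity 1; 146 = 2×73 is composite, so 2·73 ≡ 0 gives zero divisors (not an integral domain)
Commutative: Yes
Integral domain: No
Has unity: Yes

ℤ_146: Commutative=Yes, Unity=Yes


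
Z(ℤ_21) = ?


Z(G) = {g ∈ G | gx = xg for all x ∈ G}
ℤ_21 is abelian, so Z(G) = G

Z(ℤ_21) = ℤ_21


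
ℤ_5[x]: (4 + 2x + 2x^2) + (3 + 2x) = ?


Add coefficients mod 5:
x^0: 4 + 3 = 2 (mod 5)
x^1: 2 + 2 = 4 (mod 5)
x^2: 2 + 0 = 2 (mod 5)
Result: 2 + 4x + 2x^2

f + g = 2 + 4x + 2x^2


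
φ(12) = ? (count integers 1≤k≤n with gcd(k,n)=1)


φ(n) = count of k ∈ {1,...,n} with gcd(k,n)=1
Coprimes to 12: {1, 5, 7, 11}
Count: 4

φ(12) = 4


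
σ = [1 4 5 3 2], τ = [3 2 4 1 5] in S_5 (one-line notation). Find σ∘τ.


σ∘τ: apply τ first, then σ
1 →τ 3 →σ 5
2 →τ 2 →σ 4
3 →τ 4 →σ 3
4 →τ 1 →σ 1
5 →τ 5 →σ 2

σ∘τ = [5 4 3 1 2]


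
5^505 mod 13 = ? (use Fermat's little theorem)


Fermat's little theorem: if p is prime and gcd(a,p)=1, then a^(p-1) ≡ 1 (mod p)
p = 13 is prime, gcd(5,13) = 1
Reduce exponent: 505 mod 12 = 1
So 5^505 ≡ 5^1 (mod 13)
5^1 mod 13 = 5

5^505 ≡ 5 (mod 13)


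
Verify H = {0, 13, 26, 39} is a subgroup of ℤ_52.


Subgroup test for H = {0, 13, 26, 39} in (ℤ_52, +):
(1) 0 ∈ H? Yes
(2) Closure: for all a,b ∈ H, (a+b) mod 52 ∈ H? Yes
(3) Inverses: for all a ∈ H, -a mod 52 ∈ H? Yes

Yes, H is a subgroup of ℤ_52


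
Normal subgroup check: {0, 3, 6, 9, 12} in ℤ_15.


H = {0, 3, 6, 9, 12} in ℤ_15
ℤ_15 is abelian; every subgroup of an abelian group is normal

Yes, normal subgroup


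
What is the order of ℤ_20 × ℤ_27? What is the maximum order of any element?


|ℤ_20 × ℤ_27| = 20 × 27 = 540
Max element order = lcm(20,27) = 540
Cyclic? Yes (gcd=1)

|ℤ_20×ℤ_27| = 540, max element order = 540


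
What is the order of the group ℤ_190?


ℤ_n has n elements.

|ℤ_190| = 190


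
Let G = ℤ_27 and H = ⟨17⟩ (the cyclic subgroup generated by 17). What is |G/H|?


|⟨17⟩| = n / gcd(17, 27) = 27 / 1 = 27
H is normal (ℤ_27 is abelian).
|G/H| = |G| / |H| = 27 / 27 = 1

|G/H| = 1


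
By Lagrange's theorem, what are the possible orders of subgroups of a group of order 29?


Lagrange's theorem: |H| divides |G|
|G| = 29
Divisors of 29: 1, 29

Possible subgroup orders: {1, 29}


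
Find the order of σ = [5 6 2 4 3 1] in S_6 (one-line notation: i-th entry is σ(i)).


Cycle decomposition: (1 5 3 2 6)
Cycle lengths: 5
Order = lcm(5) = 5

ord(σ) = 5


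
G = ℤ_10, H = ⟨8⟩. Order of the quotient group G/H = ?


|⟨8⟩| = n / gcd(8, 10) = 10 / 2 = 5
H is normal (ℤ_10 is abelian).
|G/H| = |G| / |H| = 10 / 5 = 2

|G/H| = 2


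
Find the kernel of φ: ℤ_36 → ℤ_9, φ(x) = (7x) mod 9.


Kernel = preimage of identity
ker(φ) = {x ∈ ℤ_36 : 7x ≡ 0 (mod 9)}. Since 9 | 36, φ is well-defined. The kernel is the cyclic subgroup ⟨9⟩ of ℤ_36 (order 4), i.e. {0, 9, 18, 27}

ker(φ) = {0, 9, 18, 27}


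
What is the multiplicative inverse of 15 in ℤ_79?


Use the extended Euclidean algorithm to write 1 = 15·s + 79·t; then s mod 79 is the inverse.
Euclidean algorithm:
  15 = 0·79 + 15
  79 = 5·15 + 4
  15 = 3·4 + 3
  4 = 1·3 + 1
  3 = 3·1 + 0
gcd(15,79) = 1
Back-substitution gives: 15·(-21) + 79·(4) = 1
So 15⁻¹ ≡ -21 ≡ 58 (mod 79)
Check: 15 × 58 = 870 ≡ 1 (mod 79) ✓

15⁻¹ ≡ 58 (mod 79)


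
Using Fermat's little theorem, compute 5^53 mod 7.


Fermat's little theorem: if p is prime and gcd(a,p)=1, then a^(p-1) ≡ 1 (mod p)
p = 7 is prime, gcd(5,7) = 1
Reduce exponent: 53 mod 6 = 5
So 5^53 ≡ 5^5 (mod 7)
5^5 mod 7 = 3

5^53 ≡ 3 (mod 7)


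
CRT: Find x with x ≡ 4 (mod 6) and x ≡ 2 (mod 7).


m₁ = 6, m₂ = 7, gcd = 1, so CRT applies. M = m₁·m₂ = 42
Let M₁ = M/m₁ = 7, M₂ = M/m₂ = 6
Find y₁ ≡ M₁⁻¹ (mod m₁): 7⁻¹ ≡ 1 (mod 6)
Find y₂ ≡ M₂⁻¹ (mod m₂): 6⁻¹ ≡ 6 (mod 7)
x = a₁·M₁·y₁ + a₂·M₂·y₂ = 4·7·1 + 2·6·6 = 100
Reduce mod 42: x ≡ 16
Check: 16 mod 6 = 4 ✓, 16 mod 7 = 2 ✓

x ≡ 16 (mod 42)


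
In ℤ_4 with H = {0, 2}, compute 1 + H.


1 + H = {1 + h (mod 4) : h ∈ H}
1+0=1, 1+2=3

1 + H = {1, 3}


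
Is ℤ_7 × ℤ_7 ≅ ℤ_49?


Comparing ℤ_7 × ℤ_7 and ℤ_49:
gcd(7,7) = 7 ≠ 1. Max element order in ℤ_7×ℤ_7 is lcm(7,7) = 7 < 49, so it has no element of order 49

No, ℤ_7 × ℤ_7 ≇ ℤ_49


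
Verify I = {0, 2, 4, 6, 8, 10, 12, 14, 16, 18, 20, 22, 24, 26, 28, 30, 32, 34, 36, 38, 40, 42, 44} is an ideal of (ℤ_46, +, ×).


Check ideal conditions for I = {0, 2, 4, 6, 8, 10, 12, 14, 16, 18, 20, 22, 24, 26, 28, 30, 32, 34, 36, 38, 40, 42, 44} in ℤ_46:
(1) I is an additive subgroup? Yes
(2) For r ∈ ℤ_46 and a ∈ I: r·a ∈ I? Yes

Yes, I is an ideal of ℤ_46


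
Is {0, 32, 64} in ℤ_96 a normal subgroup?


H = {0, 32, 64} in ℤ_96
ℤ_96 is abelian; every subgroup of an abelian group is normal

Yes, normal subgroup


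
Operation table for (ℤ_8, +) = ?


Elements: {0, 1, 2, 3, 4, 5, 6, 7}
Operation: addition mod 8
Entry (a, b) = (a + b) mod 8

Cayley table:
  | 0 | 1 | 2 | 3 | 4 | 5 | 6 | 7
0 | 0 | 1 | 2 | 3 | 4 | 5 | 6 | 7
1 | 1 | 2 | 3 | 4 | 5 | 6 | 7 | 0
2 | 2 | 3 | 4 | 5 | 6 | 7 | 0 | 1
3 | 3 | 4 | 5 | 6 | 7 | 0 | 1 | 2
4 | 4 | 5 | 6 | 7 | 0 | 1 | 2 | 3
5 | 5 | 6 | 7 | 0 | 1 | 2 | 3 | 4
6 | 6 | 7 | 0 | 1 | 2 | 3 | 4 | 5
7 | 7 | 0 | 1 | 2 | 3 | 4 | 5 | 6


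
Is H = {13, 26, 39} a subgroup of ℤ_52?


Subgroup test for H = {13, 26, 39} in (ℤ_52, +):
(1) 0 ∈ H? No
(2) Closure: for all a,b ∈ H, (a+b) mod 52 ∈ H? No  [counterexample: 13 + 39 = 0 ∉ H]
(3) Inverses: for all a ∈ H, -a mod 52 ∈ H? Yes

No, H is not a subgroup of ℤ_52


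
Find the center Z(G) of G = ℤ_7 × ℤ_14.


Z(G) = {g ∈ G | gx = xg for all x ∈ G}
Direct product of abelian groups is abelian, so Z(G) = G

Z(ℤ_7 × ℤ_14) = ℤ_7 × ℤ_14


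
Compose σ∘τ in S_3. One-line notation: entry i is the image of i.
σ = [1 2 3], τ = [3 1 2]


σ∘τ: apply τ first, then σ
1 →τ 3 →σ 3
2 →τ 1 →σ 1
3 →τ 2 →σ 2

σ∘τ = [3 1 2]


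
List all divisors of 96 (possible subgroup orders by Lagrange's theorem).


Lagrange's theorem: |H| divides |G|
|G| = 96
Divisors of 96: 1, 2, 3, 4, 6, 8, 12, 16, 24, 32, 48, 96

Possible subgroup orders: {1, 2, 3, 4, 6, 8, 12, 16, 24, 32, 48, 96}


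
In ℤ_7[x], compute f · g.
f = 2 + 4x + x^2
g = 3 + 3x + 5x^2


Expand and collect like terms; reduce coefficients mod 7:
x^0: 2·3 = 6 ≡ 6 (mod 7)
x^1: 2·3 + 4·3 = 18 ≡ 4 (mod 7)
x^2: 2·5 + 4·3 + 1·3 = 25 ≡ 4 (mod 7)
x^3: 4·5 + 1·3 = 23 ≡ 2 (mod 7)
x^4: 1·5 = 5 ≡ 5 (mod 7)
Result: 6 + 4x + 4x^2 + 2x^3 + 5x^4

f · g = 6 + 4x + 4x^2 + 2x^3 + 5x^4


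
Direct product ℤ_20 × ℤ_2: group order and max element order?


|ℤ_20 × ℤ_2| = 20 × 2 = 40
Max element order = lcm(20,2) = 20
Cyclic? No (gcd=2)

|ℤ_20×ℤ_2| = 40, max element order = 20


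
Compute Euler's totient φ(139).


Factor n: 139 = 139
φ(n) = n · ∏(1 - 1/p) over distinct primes p | n
φ(139) = 139 · (1 - 1/139) = 138

φ(139) = 138
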